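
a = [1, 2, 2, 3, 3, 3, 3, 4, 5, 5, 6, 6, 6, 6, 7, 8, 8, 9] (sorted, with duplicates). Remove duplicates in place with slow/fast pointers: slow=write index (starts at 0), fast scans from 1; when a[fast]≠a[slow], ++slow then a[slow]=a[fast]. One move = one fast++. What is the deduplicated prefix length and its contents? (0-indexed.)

slow=0 fast=1: a[fast]=2≠a[slow]=1 write a[1]=2, slow++,fast++
slow=1 fast=2: a[fast]=2=a[slow] dup, fast++
slow=1 fast=3: a[fast]=3≠a[slow]=2 write a[2]=3, slow++,fast++
slow=2 fast=4: a[fast]=3=a[slow] dup, fast++
slow=2 fast=5: a[fast]=3=a[slow] dup, fast++
slow=2 fast=6: a[fast]=3=a[slow] dup, fast++
slow=2 fast=7: a[fast]=4≠a[slow]=3 write a[3]=4, slow++,fast++
slow=3 fast=8: a[fast]=5≠a[slow]=4 write a[4]=5, slow++,fast++
slow=4 fast=9: a[fast]=5=a[slow] dup, fast++
slow=4 fast=10: a[fast]=6≠a[slow]=5 write a[5]=6, slow++,fast++
slow=5 fast=11: a[fast]=6=a[slow] dup, fast++
slow=5 fast=12: a[fast]=6=a[slow] dup, fast++
slow=5 fast=13: a[fast]=6=a[slow] dup, fast++
slow=5 fast=14: a[fast]=7≠a[slow]=6 write a[6]=7, slow++,fast++
slow=6 fast=15: a[fast]=8≠a[slow]=7 write a[7]=8, slow++,fast++
slow=7 fast=16: a[fast]=8=a[slow] dup, fast++
slow=7 fast=17: a[fast]=9≠a[slow]=8 write a[8]=9, slow++,fast++

length 9; prefix = [1, 2, 3, 4, 5, 6, 7, 8, 9]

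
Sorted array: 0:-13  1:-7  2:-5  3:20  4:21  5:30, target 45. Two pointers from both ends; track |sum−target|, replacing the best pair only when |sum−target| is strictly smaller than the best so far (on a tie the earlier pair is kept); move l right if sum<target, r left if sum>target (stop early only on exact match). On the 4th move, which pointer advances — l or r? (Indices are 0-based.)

r

[0,5] -13+30=17 d=28 * → l++
[1,5] -7+30=23 d=22 * → l++
[2,5] -5+30=25 d=20 * → l++
[3,5] 20+30=50 d=5 * → r--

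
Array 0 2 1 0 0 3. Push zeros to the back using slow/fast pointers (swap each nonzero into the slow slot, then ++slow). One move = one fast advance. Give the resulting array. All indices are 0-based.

slow=0 fast=0: a[fast]=0, fast++
slow=0 fast=1: a[fast]=2≠0 swap→a[0]=2, slow++,fast++
slow=1 fast=2: a[fast]=1≠0 swap→a[1]=1, slow++,fast++
slow=2 fast=3: a[fast]=0, fast++
slow=2 fast=4: a[fast]=0, fast++
slow=2 fast=5: a[fast]=3≠0 swap→a[2]=3, slow++,fast++

[2, 1, 3, 0, 0, 0]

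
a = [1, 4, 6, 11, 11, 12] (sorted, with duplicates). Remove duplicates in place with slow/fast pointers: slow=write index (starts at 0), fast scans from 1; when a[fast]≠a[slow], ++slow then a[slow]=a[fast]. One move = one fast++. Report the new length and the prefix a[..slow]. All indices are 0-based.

slow=0 fast=1: a[fast]=4≠a[slow]=1 write a[1]=4, slow++,fast++
slow=1 fast=2: a[fast]=6≠a[slow]=4 write a[2]=6, slow++,fast++
slow=2 fast=3: a[fast]=11≠a[slow]=6 write a[3]=11, slow++,fast++
slow=3 fast=4: a[fast]=11=a[slow] dup, fast++
slow=3 fast=5: a[fast]=12≠a[slow]=11 write a[4]=12, slow++,fast++

length 5; prefix = [1, 4, 6, 11, 12]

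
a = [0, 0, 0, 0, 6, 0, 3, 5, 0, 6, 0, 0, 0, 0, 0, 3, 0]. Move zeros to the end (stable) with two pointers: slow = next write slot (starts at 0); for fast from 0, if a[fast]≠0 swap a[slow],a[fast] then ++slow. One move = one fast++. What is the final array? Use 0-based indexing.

[6, 3, 5, 6, 3, 0, 0, 0, 0, 0, 0, 0, 0, 0, 0, 0, 0]

slow=0 fast=0: a[fast]=0, fast++
slow=0 fast=1: a[fast]=0, fast++
slow=0 fast=2: a[fast]=0, fast++
slow=0 fast=3: a[fast]=0, fast++
slow=0 fast=4: a[fast]=6≠0 swap→a[0]=6, slow++,fast++
slow=1 fast=5: a[fast]=0, fast++
slow=1 fast=6: a[fast]=3≠0 swap→a[1]=3, slow++,fast++
slow=2 fast=7: a[fast]=5≠0 swap→a[2]=5, slow++,fast++
slow=3 fast=8: a[fast]=0, fast++
slow=3 fast=9: a[fast]=6≠0 swap→a[3]=6, slow++,fast++
slow=4 fast=10: a[fast]=0, fast++
slow=4 fast=11: a[fast]=0, fast++
slow=4 fast=12: a[fast]=0, fast++
slow=4 fast=13: a[fast]=0, fast++
slow=4 fast=14: a[fast]=0, fast++
slow=4 fast=15: a[fast]=3≠0 swap→a[4]=3, slow++,fast++
slow=5 fast=16: a[fast]=0, fast++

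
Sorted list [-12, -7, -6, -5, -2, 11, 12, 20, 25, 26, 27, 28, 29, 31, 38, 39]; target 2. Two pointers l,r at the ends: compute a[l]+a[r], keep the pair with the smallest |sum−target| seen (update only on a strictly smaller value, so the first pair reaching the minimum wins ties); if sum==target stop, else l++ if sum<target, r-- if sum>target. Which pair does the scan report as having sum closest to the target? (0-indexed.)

pair (-12, 12) with sum 0 (|Δ|=2)

l=0 r=15: -12+39=27 d=25 *, r--
l=0 r=14: -12+38=26 d=24 *, r--
l=0 r=13: -12+31=19 d=17 *, r--
l=0 r=12: -12+29=17 d=15 *, r--
l=0 r=11: -12+28=16 d=14 *, r--
l=0 r=10: -12+27=15 d=13 *, r--
l=0 r=9: -12+26=14 d=12 *, r--
l=0 r=8: -12+25=13 d=11 *, r--
l=0 r=7: -12+20=8 d=6 *, r--
l=0 r=6: -12+12=0 d=2 *, l++
l=1 r=6: -7+12=5 d=3, r--
l=1 r=5: -7+11=4 d=2, r--
l=1 r=4: -7+-2=-9 d=11, l++
l=2 r=4: -6+-2=-8 d=10, l++
l=3 r=4: -5+-2=-7 d=9, l++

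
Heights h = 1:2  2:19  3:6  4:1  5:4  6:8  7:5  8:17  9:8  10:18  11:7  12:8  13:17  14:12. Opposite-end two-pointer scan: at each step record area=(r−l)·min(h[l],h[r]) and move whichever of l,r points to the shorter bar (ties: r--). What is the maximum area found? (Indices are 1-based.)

max area = 187

l=1 r=14: min(2,12)*13=26 best=26 *, l++
l=2 r=14: min(19,12)*12=144 best=144 *, r--
l=2 r=13: min(19,17)*11=187 best=187 *, r--
l=2 r=12: min(19,8)*10=80 best=187, r--
l=2 r=11: min(19,7)*9=63 best=187, r--
l=2 r=10: min(19,18)*8=144 best=187, r--
l=2 r=9: min(19,8)*7=56 best=187, r--
l=2 r=8: min(19,17)*6=102 best=187, r--
l=2 r=7: min(19,5)*5=25 best=187, r--
l=2 r=6: min(19,8)*4=32 best=187, r--
l=2 r=5: min(19,4)*3=12 best=187, r--
l=2 r=4: min(19,1)*2=2 best=187, r--
l=2 r=3: min(19,6)*1=6 best=187, r--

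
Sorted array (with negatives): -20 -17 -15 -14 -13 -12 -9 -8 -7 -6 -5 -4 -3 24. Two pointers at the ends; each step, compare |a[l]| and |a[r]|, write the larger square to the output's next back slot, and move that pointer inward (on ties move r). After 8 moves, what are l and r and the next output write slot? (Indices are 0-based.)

[0,13] |-20|<=|24| out[13]=576 → r--
[0,12] |-20|>|-3| out[12]=400 → l++
[1,12] |-17|>|-3| out[11]=289 → l++
[2,12] |-15|>|-3| out[10]=225 → l++
[3,12] |-14|>|-3| out[9]=196 → l++
[4,12] |-13|>|-3| out[8]=169 → l++
[5,12] |-12|>|-3| out[7]=144 → l++
[6,12] |-9|>|-3| out[6]=81 → l++

l=7, r=12, next write slot=5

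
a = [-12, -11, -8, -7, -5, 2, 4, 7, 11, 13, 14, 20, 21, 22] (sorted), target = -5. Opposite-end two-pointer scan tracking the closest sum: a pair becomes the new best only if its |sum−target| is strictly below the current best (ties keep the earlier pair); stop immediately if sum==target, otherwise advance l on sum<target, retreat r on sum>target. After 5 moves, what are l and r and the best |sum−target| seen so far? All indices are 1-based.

l=1, r=9, best |Δ|=6

[1,14] -12+22=10 d=15 * → r--
[1,13] -12+21=9 d=14 * → r--
[1,12] -12+20=8 d=13 * → r--
[1,11] -12+14=2 d=7 * → r--
[1,10] -12+13=1 d=6 * → r--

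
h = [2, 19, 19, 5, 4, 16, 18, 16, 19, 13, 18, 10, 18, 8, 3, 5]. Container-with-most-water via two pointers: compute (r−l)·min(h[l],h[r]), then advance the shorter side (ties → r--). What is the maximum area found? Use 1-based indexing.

max area = 198

l=1 r=16: min(2,5)*15=30 best=30 *, l++
l=2 r=16: min(19,5)*14=70 best=70 *, r--
l=2 r=15: min(19,3)*13=39 best=70, r--
l=2 r=14: min(19,8)*12=96 best=96 *, r--
l=2 r=13: min(19,18)*11=198 best=198 *, r--
l=2 r=12: min(19,10)*10=100 best=198, r--
l=2 r=11: min(19,18)*9=162 best=198, r--
l=2 r=10: min(19,13)*8=104 best=198, r--
l=2 r=9: min(19,19)*7=133 best=198, r--
l=2 r=8: min(19,16)*6=96 best=198, r--
l=2 r=7: min(19,18)*5=90 best=198, r--
l=2 r=6: min(19,16)*4=64 best=198, r--
l=2 r=5: min(19,4)*3=12 best=198, r--
l=2 r=4: min(19,5)*2=10 best=198, r--
l=2 r=3: min(19,19)*1=19 best=198, r--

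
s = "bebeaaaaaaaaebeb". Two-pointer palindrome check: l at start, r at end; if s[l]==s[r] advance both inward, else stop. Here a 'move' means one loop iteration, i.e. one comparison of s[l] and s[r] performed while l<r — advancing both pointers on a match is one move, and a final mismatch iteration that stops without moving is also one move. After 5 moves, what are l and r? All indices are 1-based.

[1,16] 'b'=='b' → l++,r--
[2,15] 'e'=='e' → l++,r--
[3,14] 'b'=='b' → l++,r--
[4,13] 'e'=='e' → l++,r--
[5,12] 'a'=='a' → l++,r--

l=6, r=11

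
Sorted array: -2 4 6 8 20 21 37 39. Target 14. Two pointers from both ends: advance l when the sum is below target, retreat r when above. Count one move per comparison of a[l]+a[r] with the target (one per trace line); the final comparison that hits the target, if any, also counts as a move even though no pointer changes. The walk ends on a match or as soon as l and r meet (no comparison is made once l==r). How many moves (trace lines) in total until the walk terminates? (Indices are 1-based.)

[1,8] -2+39=37 >14 → r--
[1,7] -2+37=35 >14 → r--
[1,6] -2+21=19 >14 → r--
[1,5] -2+20=18 >14 → r--
[1,4] -2+8=6 <14 → l++
[2,4] 4+8=12 <14 → l++
[3,4] 6+8=14 → found

7 moves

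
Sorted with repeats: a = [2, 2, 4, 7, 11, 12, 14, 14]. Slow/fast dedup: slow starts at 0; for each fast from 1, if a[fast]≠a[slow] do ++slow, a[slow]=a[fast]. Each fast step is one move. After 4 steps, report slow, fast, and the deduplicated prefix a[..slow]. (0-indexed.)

slow=3, fast=5, prefix=[2, 4, 7, 11]

slow=0 fast=1: a[fast]=2=a[slow] dup, fast++
slow=0 fast=2: a[fast]=4≠a[slow]=2 write a[1]=4, slow++,fast++
slow=1 fast=3: a[fast]=7≠a[slow]=4 write a[2]=7, slow++,fast++
slow=2 fast=4: a[fast]=11≠a[slow]=7 write a[3]=11, slow++,fast++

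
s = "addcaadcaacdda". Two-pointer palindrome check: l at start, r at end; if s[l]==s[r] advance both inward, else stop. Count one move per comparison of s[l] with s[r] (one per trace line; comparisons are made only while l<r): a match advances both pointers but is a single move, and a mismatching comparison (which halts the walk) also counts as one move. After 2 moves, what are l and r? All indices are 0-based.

l=2, r=11

[0,13] 'a'=='a' → l++,r--
[1,12] 'd'=='d' → l++,r--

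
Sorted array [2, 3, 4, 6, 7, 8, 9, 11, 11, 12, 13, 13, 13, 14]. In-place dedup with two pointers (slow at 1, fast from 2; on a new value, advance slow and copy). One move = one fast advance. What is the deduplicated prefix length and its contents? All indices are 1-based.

length 11; prefix = [2, 3, 4, 6, 7, 8, 9, 11, 12, 13, 14]

slow=1 fast=2: a[fast]=3≠a[slow]=2 write a[2]=3, slow++,fast++
slow=2 fast=3: a[fast]=4≠a[slow]=3 write a[3]=4, slow++,fast++
slow=3 fast=4: a[fast]=6≠a[slow]=4 write a[4]=6, slow++,fast++
slow=4 fast=5: a[fast]=7≠a[slow]=6 write a[5]=7, slow++,fast++
slow=5 fast=6: a[fast]=8≠a[slow]=7 write a[6]=8, slow++,fast++
slow=6 fast=7: a[fast]=9≠a[slow]=8 write a[7]=9, slow++,fast++
slow=7 fast=8: a[fast]=11≠a[slow]=9 write a[8]=11, slow++,fast++
slow=8 fast=9: a[fast]=11=a[slow] dup, fast++
slow=8 fast=10: a[fast]=12≠a[slow]=11 write a[9]=12, slow++,fast++
slow=9 fast=11: a[fast]=13≠a[slow]=12 write a[10]=13, slow++,fast++
slow=10 fast=12: a[fast]=13=a[slow] dup, fast++
slow=10 fast=13: a[fast]=13=a[slow] dup, fast++
slow=10 fast=14: a[fast]=14≠a[slow]=13 write a[11]=14, slow++,fast++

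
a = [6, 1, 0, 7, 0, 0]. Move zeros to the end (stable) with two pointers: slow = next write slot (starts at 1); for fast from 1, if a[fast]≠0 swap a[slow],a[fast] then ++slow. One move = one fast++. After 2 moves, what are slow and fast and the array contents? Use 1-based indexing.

(s=1,f=1) a[fast]=6≠0 swap→a[1]=6 → slow++,fast++
(s=2,f=2) a[fast]=1≠0 swap→a[2]=1 → slow++,fast++

slow=3, fast=3, a=[6, 1, 0, 7, 0, 0]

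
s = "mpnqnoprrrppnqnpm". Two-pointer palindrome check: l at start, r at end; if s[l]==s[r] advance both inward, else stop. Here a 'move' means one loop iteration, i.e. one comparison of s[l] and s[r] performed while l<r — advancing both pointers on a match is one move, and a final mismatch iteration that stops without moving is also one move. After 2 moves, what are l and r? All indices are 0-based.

[0,16] 'm'=='m' → l++,r--
[1,15] 'p'=='p' → l++,r--

l=2, r=14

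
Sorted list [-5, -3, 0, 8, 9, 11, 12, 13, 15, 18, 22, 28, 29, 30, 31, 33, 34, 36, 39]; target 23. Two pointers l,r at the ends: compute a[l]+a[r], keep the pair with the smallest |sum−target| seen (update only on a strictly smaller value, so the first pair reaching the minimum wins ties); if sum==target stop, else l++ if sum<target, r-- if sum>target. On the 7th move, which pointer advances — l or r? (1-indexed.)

l=1 r=19: -5+39=34 d=11 *, r--
l=1 r=18: -5+36=31 d=8 *, r--
l=1 r=17: -5+34=29 d=6 *, r--
l=1 r=16: -5+33=28 d=5 *, r--
l=1 r=15: -5+31=26 d=3 *, r--
l=1 r=14: -5+30=25 d=2 *, r--
l=1 r=13: -5+29=24 d=1 *, r--

r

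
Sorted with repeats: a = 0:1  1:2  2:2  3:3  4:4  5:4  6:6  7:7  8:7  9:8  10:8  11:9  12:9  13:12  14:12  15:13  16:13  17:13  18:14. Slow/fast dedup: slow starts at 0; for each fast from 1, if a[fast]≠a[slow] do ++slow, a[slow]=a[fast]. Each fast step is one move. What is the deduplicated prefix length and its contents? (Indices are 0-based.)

slow=0 fast=1: a[fast]=2≠a[slow]=1 write a[1]=2, slow++,fast++
slow=1 fast=2: a[fast]=2=a[slow] dup, fast++
slow=1 fast=3: a[fast]=3≠a[slow]=2 write a[2]=3, slow++,fast++
slow=2 fast=4: a[fast]=4≠a[slow]=3 write a[3]=4, slow++,fast++
slow=3 fast=5: a[fast]=4=a[slow] dup, fast++
slow=3 fast=6: a[fast]=6≠a[slow]=4 write a[4]=6, slow++,fast++
slow=4 fast=7: a[fast]=7≠a[slow]=6 write a[5]=7, slow++,fast++
slow=5 fast=8: a[fast]=7=a[slow] dup, fast++
slow=5 fast=9: a[fast]=8≠a[slow]=7 write a[6]=8, slow++,fast++
slow=6 fast=10: a[fast]=8=a[slow] dup, fast++
slow=6 fast=11: a[fast]=9≠a[slow]=8 write a[7]=9, slow++,fast++
slow=7 fast=12: a[fast]=9=a[slow] dup, fast++
slow=7 fast=13: a[fast]=12≠a[slow]=9 write a[8]=12, slow++,fast++
slow=8 fast=14: a[fast]=12=a[slow] dup, fast++
slow=8 fast=15: a[fast]=13≠a[slow]=12 write a[9]=13, slow++,fast++
slow=9 fast=16: a[fast]=13=a[slow] dup, fast++
slow=9 fast=17: a[fast]=13=a[slow] dup, fast++
slow=9 fast=18: a[fast]=14≠a[slow]=13 write a[10]=14, slow++,fast++

length 11; prefix = [1, 2, 3, 4, 6, 7, 8, 9, 12, 13, 14]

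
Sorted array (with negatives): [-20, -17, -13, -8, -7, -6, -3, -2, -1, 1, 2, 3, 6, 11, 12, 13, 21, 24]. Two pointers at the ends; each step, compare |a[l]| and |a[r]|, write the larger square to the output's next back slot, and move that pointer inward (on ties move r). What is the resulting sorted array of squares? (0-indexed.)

[1, 1, 4, 4, 9, 9, 36, 36, 49, 64, 121, 144, 169, 169, 289, 400, 441, 576]

[0,17] |-20|<=|24| out[17]=576 → r--
[0,16] |-20|<=|21| out[16]=441 → r--
[0,15] |-20|>|13| out[15]=400 → l++
[1,15] |-17|>|13| out[14]=289 → l++
[2,15] |-13|<=|13| out[13]=169 → r--
[2,14] |-13|>|12| out[12]=169 → l++
[3,14] |-8|<=|12| out[11]=144 → r--
[3,13] |-8|<=|11| out[10]=121 → r--
[3,12] |-8|>|6| out[9]=64 → l++
[4,12] |-7|>|6| out[8]=49 → l++
[5,12] |-6|<=|6| out[7]=36 → r--
[5,11] |-6|>|3| out[6]=36 → l++
[6,11] |-3|<=|3| out[5]=9 → r--
[6,10] |-3|>|2| out[4]=9 → l++
[7,10] |-2|<=|2| out[3]=4 → r--
[7,9] |-2|>|1| out[2]=4 → l++
[8,9] |-1|<=|1| out[1]=1 → r--
[8,8] |-1|<=|-1| out[0]=1 → r--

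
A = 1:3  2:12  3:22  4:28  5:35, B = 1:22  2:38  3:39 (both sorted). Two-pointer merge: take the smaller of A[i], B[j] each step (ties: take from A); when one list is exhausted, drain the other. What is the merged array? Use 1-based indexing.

[3, 12, 22, 22, 28, 35, 38, 39]

[i=1,j=1] A[i]=3<=B[j]=22 take 3 → i++
[i=2,j=1] A[i]=12<=B[j]=22 take 12 → i++
[i=3,j=1] A[i]=22<=B[j]=22 take 22 → i++
[i=4,j=1] A[i]=28>B[j]=22 take 22 → j++
[i=4,j=2] A[i]=28<=B[j]=38 take 28 → i++
[i=5,j=2] A[i]=35<=B[j]=38 take 35 → i++
[i=6,j=2] A done, take B[j]=38 → j++
[i=6,j=3] A done, take B[j]=39 → j++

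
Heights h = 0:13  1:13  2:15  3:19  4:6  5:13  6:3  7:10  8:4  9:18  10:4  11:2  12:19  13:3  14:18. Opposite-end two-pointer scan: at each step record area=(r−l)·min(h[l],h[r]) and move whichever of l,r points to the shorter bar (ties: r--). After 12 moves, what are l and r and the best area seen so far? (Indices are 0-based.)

l=0 r=14: min(13,18)*14=182 best=182 *, l++
l=1 r=14: min(13,18)*13=169 best=182, l++
l=2 r=14: min(15,18)*12=180 best=182, l++
l=3 r=14: min(19,18)*11=198 best=198 *, r--
l=3 r=13: min(19,3)*10=30 best=198, r--
l=3 r=12: min(19,19)*9=171 best=198, r--
l=3 r=11: min(19,2)*8=16 best=198, r--
l=3 r=10: min(19,4)*7=28 best=198, r--
l=3 r=9: min(19,18)*6=108 best=198, r--
l=3 r=8: min(19,4)*5=20 best=198, r--
l=3 r=7: min(19,10)*4=40 best=198, r--
l=3 r=6: min(19,3)*3=9 best=198, r--

l=3, r=5, best area=198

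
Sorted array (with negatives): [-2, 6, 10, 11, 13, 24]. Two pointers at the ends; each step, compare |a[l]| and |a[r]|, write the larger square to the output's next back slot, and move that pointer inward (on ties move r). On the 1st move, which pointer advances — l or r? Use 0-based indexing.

r

[0,5] |-2|<=|24| out[5]=576 → r--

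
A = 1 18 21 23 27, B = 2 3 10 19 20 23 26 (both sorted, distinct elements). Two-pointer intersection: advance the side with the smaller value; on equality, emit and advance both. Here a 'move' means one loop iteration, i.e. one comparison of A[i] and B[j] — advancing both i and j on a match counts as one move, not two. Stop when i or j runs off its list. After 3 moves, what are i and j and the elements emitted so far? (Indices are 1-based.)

i=1 j=1: 1<2, i++
i=2 j=1: 18>2, j++
i=2 j=2: 18>3, j++

i=2, j=3, emitted=[]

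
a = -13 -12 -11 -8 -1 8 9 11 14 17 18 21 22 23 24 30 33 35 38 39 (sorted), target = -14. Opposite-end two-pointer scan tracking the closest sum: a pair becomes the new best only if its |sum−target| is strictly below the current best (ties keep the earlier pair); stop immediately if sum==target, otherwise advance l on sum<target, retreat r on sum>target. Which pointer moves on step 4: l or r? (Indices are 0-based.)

r

[0,19] -13+39=26 d=40 * → r--
[0,18] -13+38=25 d=39 * → r--
[0,17] -13+35=22 d=36 * → r--
[0,16] -13+33=20 d=34 * → r--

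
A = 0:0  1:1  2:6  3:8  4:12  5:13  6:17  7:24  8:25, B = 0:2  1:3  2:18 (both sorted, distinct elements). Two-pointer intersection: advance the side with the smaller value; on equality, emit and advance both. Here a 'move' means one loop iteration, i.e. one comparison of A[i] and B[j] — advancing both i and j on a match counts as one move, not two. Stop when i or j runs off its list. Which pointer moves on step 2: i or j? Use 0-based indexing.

[i=0,j=0] 0<2 → i++
[i=1,j=0] 1<2 → i++

i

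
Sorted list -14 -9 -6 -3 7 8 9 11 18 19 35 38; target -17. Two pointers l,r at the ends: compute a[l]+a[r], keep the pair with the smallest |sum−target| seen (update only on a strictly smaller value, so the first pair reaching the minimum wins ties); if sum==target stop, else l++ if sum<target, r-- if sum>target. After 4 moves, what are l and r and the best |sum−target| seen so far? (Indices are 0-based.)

l=0, r=7, best |Δ|=21

[0,11] -14+38=24 d=41 * → r--
[0,10] -14+35=21 d=38 * → r--
[0,9] -14+19=5 d=22 * → r--
[0,8] -14+18=4 d=21 * → r--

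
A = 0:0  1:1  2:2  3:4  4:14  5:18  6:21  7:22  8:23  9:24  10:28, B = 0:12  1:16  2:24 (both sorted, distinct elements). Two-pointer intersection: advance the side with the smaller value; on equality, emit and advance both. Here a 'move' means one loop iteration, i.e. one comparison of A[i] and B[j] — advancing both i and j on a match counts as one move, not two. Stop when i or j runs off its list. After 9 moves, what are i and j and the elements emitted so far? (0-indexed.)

i=7, j=2, emitted=[]

[i=0,j=0] 0<12 → i++
[i=1,j=0] 1<12 → i++
[i=2,j=0] 2<12 → i++
[i=3,j=0] 4<12 → i++
[i=4,j=0] 14>12 → j++
[i=4,j=1] 14<16 → i++
[i=5,j=1] 18>16 → j++
[i=5,j=2] 18<24 → i++
[i=6,j=2] 21<24 → i++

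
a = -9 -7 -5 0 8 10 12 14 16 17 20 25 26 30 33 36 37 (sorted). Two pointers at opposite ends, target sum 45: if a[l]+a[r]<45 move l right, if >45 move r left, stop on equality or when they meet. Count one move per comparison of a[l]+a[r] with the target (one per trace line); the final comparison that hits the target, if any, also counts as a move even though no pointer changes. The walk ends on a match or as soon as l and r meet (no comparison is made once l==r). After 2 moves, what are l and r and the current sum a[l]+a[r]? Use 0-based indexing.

[0,16] -9+37=28 <45 → l++
[1,16] -7+37=30 <45 → l++

l=2, r=16, sum=32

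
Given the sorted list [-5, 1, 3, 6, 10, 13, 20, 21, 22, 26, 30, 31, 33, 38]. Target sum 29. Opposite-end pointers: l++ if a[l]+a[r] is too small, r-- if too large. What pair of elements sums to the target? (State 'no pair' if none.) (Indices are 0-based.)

[0,13] -5+38=33 >29 → r--
[0,12] -5+33=28 <29 → l++
[1,12] 1+33=34 >29 → r--
[1,11] 1+31=32 >29 → r--
[1,10] 1+30=31 >29 → r--
[1,9] 1+26=27 <29 → l++
[2,9] 3+26=29 → found

(3, 26)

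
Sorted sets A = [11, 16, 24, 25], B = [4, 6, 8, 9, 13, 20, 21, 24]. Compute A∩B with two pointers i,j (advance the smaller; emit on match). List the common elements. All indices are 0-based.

i=0 j=0: 11>4, j++
i=0 j=1: 11>6, j++
i=0 j=2: 11>8, j++
i=0 j=3: 11>9, j++
i=0 j=4: 11<13, i++
i=1 j=4: 16>13, j++
i=1 j=5: 16<20, i++
i=2 j=5: 24>20, j++
i=2 j=6: 24>21, j++
i=2 j=7: 24==24 emit, i++,j++

intersection = [24]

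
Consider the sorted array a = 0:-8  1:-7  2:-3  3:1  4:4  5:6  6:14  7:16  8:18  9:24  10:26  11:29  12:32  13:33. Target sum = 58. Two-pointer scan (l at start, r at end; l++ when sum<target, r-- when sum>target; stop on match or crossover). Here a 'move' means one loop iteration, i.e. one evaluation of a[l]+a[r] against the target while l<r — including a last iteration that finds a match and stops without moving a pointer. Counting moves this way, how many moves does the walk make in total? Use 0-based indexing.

l=0 r=13: -8+33=25 <58, l++
l=1 r=13: -7+33=26 <58, l++
l=2 r=13: -3+33=30 <58, l++
l=3 r=13: 1+33=34 <58, l++
l=4 r=13: 4+33=37 <58, l++
l=5 r=13: 6+33=39 <58, l++
l=6 r=13: 14+33=47 <58, l++
l=7 r=13: 16+33=49 <58, l++
l=8 r=13: 18+33=51 <58, l++
l=9 r=13: 24+33=57 <58, l++
l=10 r=13: 26+33=59 >58, r--
l=10 r=12: 26+32=58, found

12 moves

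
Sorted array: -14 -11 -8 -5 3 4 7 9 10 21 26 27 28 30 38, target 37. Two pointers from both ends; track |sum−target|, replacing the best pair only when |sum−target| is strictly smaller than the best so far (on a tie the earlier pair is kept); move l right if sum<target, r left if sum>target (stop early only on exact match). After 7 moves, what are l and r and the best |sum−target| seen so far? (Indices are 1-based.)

l=7, r=14, best |Δ|=3

l=1 r=15: -14+38=24 d=13 *, l++
l=2 r=15: -11+38=27 d=10 *, l++
l=3 r=15: -8+38=30 d=7 *, l++
l=4 r=15: -5+38=33 d=4 *, l++
l=5 r=15: 3+38=41 d=4, r--
l=5 r=14: 3+30=33 d=4, l++
l=6 r=14: 4+30=34 d=3 *, l++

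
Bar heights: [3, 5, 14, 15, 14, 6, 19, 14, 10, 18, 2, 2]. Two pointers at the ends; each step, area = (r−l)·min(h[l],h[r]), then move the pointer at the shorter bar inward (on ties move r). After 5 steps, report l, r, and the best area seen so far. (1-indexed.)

l=1 r=12: min(3,2)*11=22 best=22 *, r--
l=1 r=11: min(3,2)*10=20 best=22, r--
l=1 r=10: min(3,18)*9=27 best=27 *, l++
l=2 r=10: min(5,18)*8=40 best=40 *, l++
l=3 r=10: min(14,18)*7=98 best=98 *, l++

l=4, r=10, best area=98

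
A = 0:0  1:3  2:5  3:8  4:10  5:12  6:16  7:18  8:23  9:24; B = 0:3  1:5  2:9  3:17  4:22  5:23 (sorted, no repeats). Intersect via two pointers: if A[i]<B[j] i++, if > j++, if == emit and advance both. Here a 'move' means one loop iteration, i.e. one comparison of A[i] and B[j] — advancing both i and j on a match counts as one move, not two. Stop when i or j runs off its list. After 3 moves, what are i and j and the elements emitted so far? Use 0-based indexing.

[i=0,j=0] 0<3 → i++
[i=1,j=0] 3==3 emit → i++,j++
[i=2,j=1] 5==5 emit → i++,j++

i=3, j=2, emitted=[3, 5]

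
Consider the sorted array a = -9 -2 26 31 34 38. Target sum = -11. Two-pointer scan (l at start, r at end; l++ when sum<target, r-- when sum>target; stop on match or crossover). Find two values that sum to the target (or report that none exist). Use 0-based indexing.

[0,5] -9+38=29 >-11 → r--
[0,4] -9+34=25 >-11 → r--
[0,3] -9+31=22 >-11 → r--
[0,2] -9+26=17 >-11 → r--
[0,1] -9+-2=-11 → found

(-9, -2)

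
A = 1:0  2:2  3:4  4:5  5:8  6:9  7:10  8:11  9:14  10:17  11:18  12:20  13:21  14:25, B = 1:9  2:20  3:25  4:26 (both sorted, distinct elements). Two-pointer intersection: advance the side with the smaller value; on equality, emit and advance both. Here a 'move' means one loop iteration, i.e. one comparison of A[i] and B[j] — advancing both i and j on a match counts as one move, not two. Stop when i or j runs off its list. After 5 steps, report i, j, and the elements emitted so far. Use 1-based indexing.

i=6, j=1, emitted=[]

i=1 j=1: 0<9, i++
i=2 j=1: 2<9, i++
i=3 j=1: 4<9, i++
i=4 j=1: 5<9, i++
i=5 j=1: 8<9, i++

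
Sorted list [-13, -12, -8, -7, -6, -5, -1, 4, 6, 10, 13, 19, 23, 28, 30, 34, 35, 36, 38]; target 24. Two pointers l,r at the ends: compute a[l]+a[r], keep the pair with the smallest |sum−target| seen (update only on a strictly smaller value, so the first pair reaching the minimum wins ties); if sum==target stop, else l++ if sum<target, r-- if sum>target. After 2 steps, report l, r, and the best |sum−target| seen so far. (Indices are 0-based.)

l=1, r=17, best |Δ|=1

[0,18] -13+38=25 d=1 * → r--
[0,17] -13+36=23 d=1 → l++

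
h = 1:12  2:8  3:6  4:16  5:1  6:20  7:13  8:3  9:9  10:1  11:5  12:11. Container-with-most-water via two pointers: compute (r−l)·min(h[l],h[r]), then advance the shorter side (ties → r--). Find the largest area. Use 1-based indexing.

[1,12] min(12,11)*11=121 best=121 * → r--
[1,11] min(12,5)*10=50 best=121 → r--
[1,10] min(12,1)*9=9 best=121 → r--
[1,9] min(12,9)*8=72 best=121 → r--
[1,8] min(12,3)*7=21 best=121 → r--
[1,7] min(12,13)*6=72 best=121 → l++
[2,7] min(8,13)*5=40 best=121 → l++
[3,7] min(6,13)*4=24 best=121 → l++
[4,7] min(16,13)*3=39 best=121 → r--
[4,6] min(16,20)*2=32 best=121 → l++
[5,6] min(1,20)*1=1 best=121 → l++

max area = 121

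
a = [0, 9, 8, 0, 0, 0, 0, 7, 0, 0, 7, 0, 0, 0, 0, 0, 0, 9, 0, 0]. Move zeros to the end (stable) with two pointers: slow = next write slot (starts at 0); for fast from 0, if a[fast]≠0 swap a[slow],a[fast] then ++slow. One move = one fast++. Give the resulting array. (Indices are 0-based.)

[9, 8, 7, 7, 9, 0, 0, 0, 0, 0, 0, 0, 0, 0, 0, 0, 0, 0, 0, 0]

(s=0,f=0) a[fast]=0 → fast++
(s=0,f=1) a[fast]=9≠0 swap→a[0]=9 → slow++,fast++
(s=1,f=2) a[fast]=8≠0 swap→a[1]=8 → slow++,fast++
(s=2,f=3) a[fast]=0 → fast++
(s=2,f=4) a[fast]=0 → fast++
(s=2,f=5) a[fast]=0 → fast++
(s=2,f=6) a[fast]=0 → fast++
(s=2,f=7) a[fast]=7≠0 swap→a[2]=7 → slow++,fast++
(s=3,f=8) a[fast]=0 → fast++
(s=3,f=9) a[fast]=0 → fast++
(s=3,f=10) a[fast]=7≠0 swap→a[3]=7 → slow++,fast++
(s=4,f=11) a[fast]=0 → fast++
(s=4,f=12) a[fast]=0 → fast++
(s=4,f=13) a[fast]=0 → fast++
(s=4,f=14) a[fast]=0 → fast++
(s=4,f=15) a[fast]=0 → fast++
(s=4,f=16) a[fast]=0 → fast++
(s=4,f=17) a[fast]=9≠0 swap→a[4]=9 → slow++,fast++
(s=5,f=18) a[fast]=0 → fast++
(s=5,f=19) a[fast]=0 → fast++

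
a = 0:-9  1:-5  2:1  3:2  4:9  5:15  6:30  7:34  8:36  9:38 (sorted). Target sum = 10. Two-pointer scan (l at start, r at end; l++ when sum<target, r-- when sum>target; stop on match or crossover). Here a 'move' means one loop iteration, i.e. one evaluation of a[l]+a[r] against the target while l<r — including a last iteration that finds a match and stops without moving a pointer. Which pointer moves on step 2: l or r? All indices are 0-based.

r

l=0 r=9: -9+38=29 >10, r--
l=0 r=8: -9+36=27 >10, r--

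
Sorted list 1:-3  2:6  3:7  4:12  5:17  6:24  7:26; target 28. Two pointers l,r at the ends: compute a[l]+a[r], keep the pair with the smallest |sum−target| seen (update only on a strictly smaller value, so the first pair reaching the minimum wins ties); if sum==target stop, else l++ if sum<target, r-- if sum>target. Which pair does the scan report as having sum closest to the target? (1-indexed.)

pair (12, 17) with sum 29 (|Δ|=1)

l=1 r=7: -3+26=23 d=5 *, l++
l=2 r=7: 6+26=32 d=4 *, r--
l=2 r=6: 6+24=30 d=2 *, r--
l=2 r=5: 6+17=23 d=5, l++
l=3 r=5: 7+17=24 d=4, l++
l=4 r=5: 12+17=29 d=1 *, r--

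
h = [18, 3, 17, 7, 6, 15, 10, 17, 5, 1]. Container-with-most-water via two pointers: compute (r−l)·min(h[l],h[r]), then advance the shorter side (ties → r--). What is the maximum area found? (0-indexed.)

max area = 119

[0,9] min(18,1)*9=9 best=9 * → r--
[0,8] min(18,5)*8=40 best=40 * → r--
[0,7] min(18,17)*7=119 best=119 * → r--
[0,6] min(18,10)*6=60 best=119 → r--
[0,5] min(18,15)*5=75 best=119 → r--
[0,4] min(18,6)*4=24 best=119 → r--
[0,3] min(18,7)*3=21 best=119 → r--
[0,2] min(18,17)*2=34 best=119 → r--
[0,1] min(18,3)*1=3 best=119 → r--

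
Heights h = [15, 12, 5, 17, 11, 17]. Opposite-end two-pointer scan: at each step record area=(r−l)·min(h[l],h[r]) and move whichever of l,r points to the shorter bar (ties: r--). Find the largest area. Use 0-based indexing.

max area = 75

l=0 r=5: min(15,17)*5=75 best=75 *, l++
l=1 r=5: min(12,17)*4=48 best=75, l++
l=2 r=5: min(5,17)*3=15 best=75, l++
l=3 r=5: min(17,17)*2=34 best=75, r--
l=3 r=4: min(17,11)*1=11 best=75, r--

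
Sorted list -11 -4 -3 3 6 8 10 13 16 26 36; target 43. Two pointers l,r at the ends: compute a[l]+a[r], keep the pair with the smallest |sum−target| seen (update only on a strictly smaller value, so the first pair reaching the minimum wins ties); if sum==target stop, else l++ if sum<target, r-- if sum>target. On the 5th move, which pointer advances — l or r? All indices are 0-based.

l

l=0 r=10: -11+36=25 d=18 *, l++
l=1 r=10: -4+36=32 d=11 *, l++
l=2 r=10: -3+36=33 d=10 *, l++
l=3 r=10: 3+36=39 d=4 *, l++
l=4 r=10: 6+36=42 d=1 *, l++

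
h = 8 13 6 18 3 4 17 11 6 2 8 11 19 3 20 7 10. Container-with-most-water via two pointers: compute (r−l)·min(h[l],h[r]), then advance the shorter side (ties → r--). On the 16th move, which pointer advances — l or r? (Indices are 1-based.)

l=1 r=17: min(8,10)*16=128 best=128 *, l++
l=2 r=17: min(13,10)*15=150 best=150 *, r--
l=2 r=16: min(13,7)*14=98 best=150, r--
l=2 r=15: min(13,20)*13=169 best=169 *, l++
l=3 r=15: min(6,20)*12=72 best=169, l++
l=4 r=15: min(18,20)*11=198 best=198 *, l++
l=5 r=15: min(3,20)*10=30 best=198, l++
l=6 r=15: min(4,20)*9=36 best=198, l++
l=7 r=15: min(17,20)*8=136 best=198, l++
l=8 r=15: min(11,20)*7=77 best=198, l++
l=9 r=15: min(6,20)*6=36 best=198, l++
l=10 r=15: min(2,20)*5=10 best=198, l++
l=11 r=15: min(8,20)*4=32 best=198, l++
l=12 r=15: min(11,20)*3=33 best=198, l++
l=13 r=15: min(19,20)*2=38 best=198, l++
l=14 r=15: min(3,20)*1=3 best=198, l++

l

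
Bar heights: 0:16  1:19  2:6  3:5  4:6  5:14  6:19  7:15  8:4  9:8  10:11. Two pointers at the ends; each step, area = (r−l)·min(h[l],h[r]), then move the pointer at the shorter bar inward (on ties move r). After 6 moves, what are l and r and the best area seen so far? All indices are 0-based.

l=1, r=5, best area=110

l=0 r=10: min(16,11)*10=110 best=110 *, r--
l=0 r=9: min(16,8)*9=72 best=110, r--
l=0 r=8: min(16,4)*8=32 best=110, r--
l=0 r=7: min(16,15)*7=105 best=110, r--
l=0 r=6: min(16,19)*6=96 best=110, l++
l=1 r=6: min(19,19)*5=95 best=110, r--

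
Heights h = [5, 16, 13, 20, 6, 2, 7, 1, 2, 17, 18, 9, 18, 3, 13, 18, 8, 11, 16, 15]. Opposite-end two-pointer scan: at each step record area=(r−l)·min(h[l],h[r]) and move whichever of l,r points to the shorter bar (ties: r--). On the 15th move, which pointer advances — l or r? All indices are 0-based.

[0,19] min(5,15)*19=95 best=95 * → l++
[1,19] min(16,15)*18=270 best=270 * → r--
[1,18] min(16,16)*17=272 best=272 * → r--
[1,17] min(16,11)*16=176 best=272 → r--
[1,16] min(16,8)*15=120 best=272 → r--
[1,15] min(16,18)*14=224 best=272 → l++
[2,15] min(13,18)*13=169 best=272 → l++
[3,15] min(20,18)*12=216 best=272 → r--
[3,14] min(20,13)*11=143 best=272 → r--
[3,13] min(20,3)*10=30 best=272 → r--
[3,12] min(20,18)*9=162 best=272 → r--
[3,11] min(20,9)*8=72 best=272 → r--
[3,10] min(20,18)*7=126 best=272 → r--
[3,9] min(20,17)*6=102 best=272 → r--
[3,8] min(20,2)*5=10 best=272 → r--

r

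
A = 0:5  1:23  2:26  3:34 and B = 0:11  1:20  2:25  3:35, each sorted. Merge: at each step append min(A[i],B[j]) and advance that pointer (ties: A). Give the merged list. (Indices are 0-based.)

[5, 11, 20, 23, 25, 26, 34, 35]

i=0 j=0: A[i]=5<=B[j]=11 take 5, i++
i=1 j=0: A[i]=23>B[j]=11 take 11, j++
i=1 j=1: A[i]=23>B[j]=20 take 20, j++
i=1 j=2: A[i]=23<=B[j]=25 take 23, i++
i=2 j=2: A[i]=26>B[j]=25 take 25, j++
i=2 j=3: A[i]=26<=B[j]=35 take 26, i++
i=3 j=3: A[i]=34<=B[j]=35 take 34, i++
i=4 j=3: A done, take B[j]=35, j++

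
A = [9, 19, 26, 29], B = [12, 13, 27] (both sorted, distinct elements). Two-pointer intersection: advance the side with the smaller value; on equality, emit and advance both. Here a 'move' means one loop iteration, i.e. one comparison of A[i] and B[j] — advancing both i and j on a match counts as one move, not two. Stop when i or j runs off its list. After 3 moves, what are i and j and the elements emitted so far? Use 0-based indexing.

i=0 j=0: 9<12, i++
i=1 j=0: 19>12, j++
i=1 j=1: 19>13, j++

i=1, j=2, emitted=[]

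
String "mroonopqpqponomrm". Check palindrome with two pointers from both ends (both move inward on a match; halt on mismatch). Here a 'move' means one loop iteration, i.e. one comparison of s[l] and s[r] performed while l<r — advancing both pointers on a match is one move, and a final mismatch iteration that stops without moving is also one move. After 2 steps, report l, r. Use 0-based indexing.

l=2, r=14

[0,16] 'm'=='m' → l++,r--
[1,15] 'r'=='r' → l++,r--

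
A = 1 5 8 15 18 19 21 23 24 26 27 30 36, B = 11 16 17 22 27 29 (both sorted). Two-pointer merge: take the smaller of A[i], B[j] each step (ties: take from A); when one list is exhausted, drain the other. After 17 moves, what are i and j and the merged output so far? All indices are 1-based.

i=12, j=7, merged so far=[1, 5, 8, 11, 15, 16, 17, 18, 19, 21, 22, 23, 24, 26, 27, 27, 29]

i=1 j=1: A[i]=1<=B[j]=11 take 1, i++
i=2 j=1: A[i]=5<=B[j]=11 take 5, i++
i=3 j=1: A[i]=8<=B[j]=11 take 8, i++
i=4 j=1: A[i]=15>B[j]=11 take 11, j++
i=4 j=2: A[i]=15<=B[j]=16 take 15, i++
i=5 j=2: A[i]=18>B[j]=16 take 16, j++
i=5 j=3: A[i]=18>B[j]=17 take 17, j++
i=5 j=4: A[i]=18<=B[j]=22 take 18, i++
i=6 j=4: A[i]=19<=B[j]=22 take 19, i++
i=7 j=4: A[i]=21<=B[j]=22 take 21, i++
i=8 j=4: A[i]=23>B[j]=22 take 22, j++
i=8 j=5: A[i]=23<=B[j]=27 take 23, i++
i=9 j=5: A[i]=24<=B[j]=27 take 24, i++
i=10 j=5: A[i]=26<=B[j]=27 take 26, i++
i=11 j=5: A[i]=27<=B[j]=27 take 27, i++
i=12 j=5: A[i]=30>B[j]=27 take 27, j++
i=12 j=6: A[i]=30>B[j]=29 take 29, j++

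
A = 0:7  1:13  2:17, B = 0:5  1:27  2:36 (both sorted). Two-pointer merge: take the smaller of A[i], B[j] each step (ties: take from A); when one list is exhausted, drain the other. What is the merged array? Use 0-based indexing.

[5, 7, 13, 17, 27, 36]

[i=0,j=0] A[i]=7>B[j]=5 take 5 → j++
[i=0,j=1] A[i]=7<=B[j]=27 take 7 → i++
[i=1,j=1] A[i]=13<=B[j]=27 take 13 → i++
[i=2,j=1] A[i]=17<=B[j]=27 take 17 → i++
[i=3,j=1] A done, take B[j]=27 → j++
[i=3,j=2] A done, take B[j]=36 → j++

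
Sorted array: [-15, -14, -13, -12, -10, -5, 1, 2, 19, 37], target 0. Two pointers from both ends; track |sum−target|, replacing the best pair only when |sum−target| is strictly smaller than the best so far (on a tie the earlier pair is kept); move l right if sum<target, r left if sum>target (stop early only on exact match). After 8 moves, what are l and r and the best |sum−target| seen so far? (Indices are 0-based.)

l=0 r=9: -15+37=22 d=22 *, r--
l=0 r=8: -15+19=4 d=4 *, r--
l=0 r=7: -15+2=-13 d=13, l++
l=1 r=7: -14+2=-12 d=12, l++
l=2 r=7: -13+2=-11 d=11, l++
l=3 r=7: -12+2=-10 d=10, l++
l=4 r=7: -10+2=-8 d=8, l++
l=5 r=7: -5+2=-3 d=3 *, l++

l=6, r=7, best |Δ|=3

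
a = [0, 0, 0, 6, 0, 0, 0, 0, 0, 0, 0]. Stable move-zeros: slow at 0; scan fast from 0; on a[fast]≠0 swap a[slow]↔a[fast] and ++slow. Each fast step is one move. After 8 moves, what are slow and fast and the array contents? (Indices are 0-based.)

slow=0 fast=0: a[fast]=0, fast++
slow=0 fast=1: a[fast]=0, fast++
slow=0 fast=2: a[fast]=0, fast++
slow=0 fast=3: a[fast]=6≠0 swap→a[0]=6, slow++,fast++
slow=1 fast=4: a[fast]=0, fast++
slow=1 fast=5: a[fast]=0, fast++
slow=1 fast=6: a[fast]=0, fast++
slow=1 fast=7: a[fast]=0, fast++

slow=1, fast=8, a=[6, 0, 0, 0, 0, 0, 0, 0, 0, 0, 0]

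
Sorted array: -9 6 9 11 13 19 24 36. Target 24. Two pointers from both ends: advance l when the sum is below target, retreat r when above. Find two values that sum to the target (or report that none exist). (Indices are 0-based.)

[0,7] -9+36=27 >24 → r--
[0,6] -9+24=15 <24 → l++
[1,6] 6+24=30 >24 → r--
[1,5] 6+19=25 >24 → r--
[1,4] 6+13=19 <24 → l++
[2,4] 9+13=22 <24 → l++
[3,4] 11+13=24 → found

(11, 13)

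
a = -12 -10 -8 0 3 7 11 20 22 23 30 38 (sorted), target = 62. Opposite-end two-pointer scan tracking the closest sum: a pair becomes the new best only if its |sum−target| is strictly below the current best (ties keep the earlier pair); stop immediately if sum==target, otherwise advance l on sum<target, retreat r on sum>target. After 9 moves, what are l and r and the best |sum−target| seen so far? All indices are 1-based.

[1,12] -12+38=26 d=36 * → l++
[2,12] -10+38=28 d=34 * → l++
[3,12] -8+38=30 d=32 * → l++
[4,12] 0+38=38 d=24 * → l++
[5,12] 3+38=41 d=21 * → l++
[6,12] 7+38=45 d=17 * → l++
[7,12] 11+38=49 d=13 * → l++
[8,12] 20+38=58 d=4 * → l++
[9,12] 22+38=60 d=2 * → l++

l=10, r=12, best |Δ|=2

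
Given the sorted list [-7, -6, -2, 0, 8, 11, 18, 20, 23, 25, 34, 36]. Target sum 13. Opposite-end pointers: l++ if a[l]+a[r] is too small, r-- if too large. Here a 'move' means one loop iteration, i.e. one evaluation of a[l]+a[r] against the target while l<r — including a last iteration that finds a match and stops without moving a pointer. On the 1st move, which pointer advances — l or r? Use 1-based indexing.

r

[1,12] -7+36=29 >13 → r--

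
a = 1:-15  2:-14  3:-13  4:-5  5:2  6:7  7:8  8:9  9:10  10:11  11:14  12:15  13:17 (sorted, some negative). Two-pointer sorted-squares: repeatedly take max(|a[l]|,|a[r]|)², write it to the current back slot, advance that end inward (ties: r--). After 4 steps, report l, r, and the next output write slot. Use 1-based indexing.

[1,13] |-15|<=|17| out[13]=289 → r--
[1,12] |-15|<=|15| out[12]=225 → r--
[1,11] |-15|>|14| out[11]=225 → l++
[2,11] |-14|<=|14| out[10]=196 → r--

l=2, r=10, next write slot=9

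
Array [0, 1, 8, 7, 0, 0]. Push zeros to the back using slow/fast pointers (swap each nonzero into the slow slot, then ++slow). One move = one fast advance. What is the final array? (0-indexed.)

(s=0,f=0) a[fast]=0 → fast++
(s=0,f=1) a[fast]=1≠0 swap→a[0]=1 → slow++,fast++
(s=1,f=2) a[fast]=8≠0 swap→a[1]=8 → slow++,fast++
(s=2,f=3) a[fast]=7≠0 swap→a[2]=7 → slow++,fast++
(s=3,f=4) a[fast]=0 → fast++
(s=3,f=5) a[fast]=0 → fast++

[1, 8, 7, 0, 0, 0]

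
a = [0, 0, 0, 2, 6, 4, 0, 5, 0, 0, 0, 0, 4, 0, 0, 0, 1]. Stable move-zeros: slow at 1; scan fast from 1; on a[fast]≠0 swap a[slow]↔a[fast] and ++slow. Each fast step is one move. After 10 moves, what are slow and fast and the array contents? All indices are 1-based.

slow=5, fast=11, a=[2, 6, 4, 5, 0, 0, 0, 0, 0, 0, 0, 0, 4, 0, 0, 0, 1]

slow=1 fast=1: a[fast]=0, fast++
slow=1 fast=2: a[fast]=0, fast++
slow=1 fast=3: a[fast]=0, fast++
slow=1 fast=4: a[fast]=2≠0 swap→a[1]=2, slow++,fast++
slow=2 fast=5: a[fast]=6≠0 swap→a[2]=6, slow++,fast++
slow=3 fast=6: a[fast]=4≠0 swap→a[3]=4, slow++,fast++
slow=4 fast=7: a[fast]=0, fast++
slow=4 fast=8: a[fast]=5≠0 swap→a[4]=5, slow++,fast++
slow=5 fast=9: a[fast]=0, fast++
slow=5 fast=10: a[fast]=0, fast++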